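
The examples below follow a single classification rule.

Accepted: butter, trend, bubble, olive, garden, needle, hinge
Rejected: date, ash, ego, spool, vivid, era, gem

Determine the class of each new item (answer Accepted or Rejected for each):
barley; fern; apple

The rule appears to be: length ≥ 5 AND contains 'e'.
barley: length 6, has 'e' — satisfies this, so Accepted.
fern: length 4, has 'e' — doesn't match, so Rejected.
apple: length 5, has 'e' — satisfies this, so Accepted.

Accepted, Rejected, Accepted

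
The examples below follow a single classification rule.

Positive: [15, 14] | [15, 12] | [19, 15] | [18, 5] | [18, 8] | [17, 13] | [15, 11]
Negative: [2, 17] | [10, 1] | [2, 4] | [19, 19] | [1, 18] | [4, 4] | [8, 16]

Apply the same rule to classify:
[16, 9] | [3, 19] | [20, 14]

Positive, Negative, Positive

Every 'Positive' example satisfies: first > second AND sum ≥ 19. None of the 'Negative' examples do.
[16, 9] — 16 > 9, 16+9 = 25, hence Positive.
[3, 19] — 3 < 19, 3+19 = 22, hence Negative.
[20, 14] — 20 > 14, 20+14 = 34, hence Positive.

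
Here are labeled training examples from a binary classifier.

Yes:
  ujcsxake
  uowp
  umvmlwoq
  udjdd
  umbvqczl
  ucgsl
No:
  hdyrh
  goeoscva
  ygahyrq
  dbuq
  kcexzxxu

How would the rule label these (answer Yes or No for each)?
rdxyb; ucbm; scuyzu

No, Yes, No

The distinguishing property — starts with 'u' — holds for all the 'Yes' cases and none of the 'No' cases.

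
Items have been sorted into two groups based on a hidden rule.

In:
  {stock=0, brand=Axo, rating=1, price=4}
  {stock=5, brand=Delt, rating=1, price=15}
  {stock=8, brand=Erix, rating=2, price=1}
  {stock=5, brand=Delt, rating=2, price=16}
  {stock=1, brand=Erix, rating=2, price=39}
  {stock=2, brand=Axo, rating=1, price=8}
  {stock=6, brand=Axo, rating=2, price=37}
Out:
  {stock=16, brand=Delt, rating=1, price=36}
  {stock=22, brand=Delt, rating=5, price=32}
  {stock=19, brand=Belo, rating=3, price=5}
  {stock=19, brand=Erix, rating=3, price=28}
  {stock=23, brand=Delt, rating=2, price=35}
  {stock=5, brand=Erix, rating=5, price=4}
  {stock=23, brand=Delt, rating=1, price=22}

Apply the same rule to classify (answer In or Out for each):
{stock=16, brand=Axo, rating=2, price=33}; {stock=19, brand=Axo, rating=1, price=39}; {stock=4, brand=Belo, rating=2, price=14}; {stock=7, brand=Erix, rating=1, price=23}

Out, Out, In, In

The common property of the 'In' items is: stock ≤ 8 AND rating ≤ 2. No 'Out' item has it.
{stock=16, brand=Axo, rating=2, price=33}: stock = 16, rating = 2 — lacks this property, so Out.
{stock=19, brand=Axo, rating=1, price=39}: stock = 19, rating = 1 — lacks this property, so Out.
{stock=4, brand=Belo, rating=2, price=14}: stock = 4, rating = 2 — has this property, so In.
{stock=7, brand=Erix, rating=1, price=23}: stock = 7, rating = 1 — has this property, so In.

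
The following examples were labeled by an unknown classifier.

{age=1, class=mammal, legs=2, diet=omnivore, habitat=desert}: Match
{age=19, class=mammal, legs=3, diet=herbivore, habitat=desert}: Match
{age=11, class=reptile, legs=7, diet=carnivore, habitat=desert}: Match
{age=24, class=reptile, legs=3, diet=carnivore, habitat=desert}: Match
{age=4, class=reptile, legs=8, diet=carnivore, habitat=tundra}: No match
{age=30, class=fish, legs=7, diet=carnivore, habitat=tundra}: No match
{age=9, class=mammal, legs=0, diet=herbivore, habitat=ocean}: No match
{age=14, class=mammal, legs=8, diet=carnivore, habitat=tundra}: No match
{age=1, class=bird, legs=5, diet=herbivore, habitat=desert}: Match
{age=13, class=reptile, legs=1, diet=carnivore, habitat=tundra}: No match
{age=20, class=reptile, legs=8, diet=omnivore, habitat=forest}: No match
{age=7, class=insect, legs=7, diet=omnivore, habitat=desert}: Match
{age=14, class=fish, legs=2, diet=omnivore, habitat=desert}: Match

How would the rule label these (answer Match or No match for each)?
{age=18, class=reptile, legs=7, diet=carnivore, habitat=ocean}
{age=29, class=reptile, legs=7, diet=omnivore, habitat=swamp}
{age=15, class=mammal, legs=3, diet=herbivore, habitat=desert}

Looking at the examples, the only property every 'Match' case has and every 'No match' case lacks is: habitat is desert.
{age=18, class=reptile, legs=7, diet=carnivore, habitat=ocean}: habitat is ocean, doesn't qualify → No match. {age=29, class=reptile, legs=7, diet=omnivore, habitat=swamp}: habitat is swamp, doesn't qualify → No match. {age=15, class=mammal, legs=3, diet=herbivore, habitat=desert}: habitat is desert, passes → Match.

No match, No match, Match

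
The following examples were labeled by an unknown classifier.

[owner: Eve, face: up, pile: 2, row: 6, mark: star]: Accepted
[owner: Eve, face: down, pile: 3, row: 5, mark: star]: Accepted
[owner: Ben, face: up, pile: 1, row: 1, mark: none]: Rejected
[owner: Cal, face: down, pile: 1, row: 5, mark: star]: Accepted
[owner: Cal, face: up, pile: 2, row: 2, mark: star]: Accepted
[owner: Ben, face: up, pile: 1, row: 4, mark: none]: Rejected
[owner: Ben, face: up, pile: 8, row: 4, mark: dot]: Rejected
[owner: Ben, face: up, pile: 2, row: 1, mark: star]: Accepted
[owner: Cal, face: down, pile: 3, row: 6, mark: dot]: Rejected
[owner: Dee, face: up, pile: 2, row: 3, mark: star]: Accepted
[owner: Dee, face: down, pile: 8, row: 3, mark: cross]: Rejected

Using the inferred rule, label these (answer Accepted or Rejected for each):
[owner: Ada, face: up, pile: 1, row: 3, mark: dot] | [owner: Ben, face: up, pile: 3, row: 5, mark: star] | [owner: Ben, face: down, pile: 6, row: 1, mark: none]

Rejected, Accepted, Rejected

Looking at the examples, the only property every 'Accepted' case has and every 'Rejected' case lacks is: mark is star.
[owner: Ada, face: up, pile: 1, row: 3, mark: dot]: Rejected (mark is dot).
[owner: Ben, face: up, pile: 3, row: 5, mark: star]: Accepted (mark is star).
[owner: Ben, face: down, pile: 6, row: 1, mark: none]: Rejected (mark is none).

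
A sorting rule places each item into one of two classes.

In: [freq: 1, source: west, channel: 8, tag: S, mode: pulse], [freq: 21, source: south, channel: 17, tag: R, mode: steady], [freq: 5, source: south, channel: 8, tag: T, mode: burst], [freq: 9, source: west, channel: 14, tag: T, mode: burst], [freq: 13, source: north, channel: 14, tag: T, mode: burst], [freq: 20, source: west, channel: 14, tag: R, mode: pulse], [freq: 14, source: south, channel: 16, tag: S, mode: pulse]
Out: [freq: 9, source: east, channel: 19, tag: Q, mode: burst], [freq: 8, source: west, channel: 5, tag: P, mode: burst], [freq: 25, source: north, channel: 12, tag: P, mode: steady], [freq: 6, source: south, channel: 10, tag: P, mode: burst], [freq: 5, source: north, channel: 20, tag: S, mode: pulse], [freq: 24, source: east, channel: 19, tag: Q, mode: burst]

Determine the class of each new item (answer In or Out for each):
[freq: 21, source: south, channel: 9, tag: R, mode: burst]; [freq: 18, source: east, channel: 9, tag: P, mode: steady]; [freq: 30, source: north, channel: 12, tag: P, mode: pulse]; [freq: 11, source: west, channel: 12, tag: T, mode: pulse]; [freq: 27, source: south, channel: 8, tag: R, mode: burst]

'In' ⟺ tag is not P AND channel ≤ 17.
[freq: 21, source: south, channel: 9, tag: R, mode: burst]: tag is R, channel = 9 — meets the rule, so In.
[freq: 18, source: east, channel: 9, tag: P, mode: steady]: tag is P, channel = 9 — doesn't qualify, so Out.
[freq: 30, source: north, channel: 12, tag: P, mode: pulse]: tag is P, channel = 12 — doesn't qualify, so Out.
[freq: 11, source: west, channel: 12, tag: T, mode: pulse]: tag is T, channel = 12 — meets the rule, so In.
[freq: 27, source: south, channel: 8, tag: R, mode: burst]: tag is R, channel = 8 — meets the rule, so In.

In, Out, Out, In, In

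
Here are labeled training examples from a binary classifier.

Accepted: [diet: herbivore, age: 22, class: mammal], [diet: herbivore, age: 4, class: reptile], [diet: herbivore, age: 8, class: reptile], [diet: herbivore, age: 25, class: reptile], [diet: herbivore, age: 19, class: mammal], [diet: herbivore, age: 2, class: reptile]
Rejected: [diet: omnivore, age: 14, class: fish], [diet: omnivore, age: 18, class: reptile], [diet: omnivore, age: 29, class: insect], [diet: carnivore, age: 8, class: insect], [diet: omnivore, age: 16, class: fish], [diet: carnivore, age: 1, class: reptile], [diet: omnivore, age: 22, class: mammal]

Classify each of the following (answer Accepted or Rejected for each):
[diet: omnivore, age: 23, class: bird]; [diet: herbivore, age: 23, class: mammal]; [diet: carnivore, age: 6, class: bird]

Rejected, Accepted, Rejected

One predicate separates the groups cleanly: diet is herbivore.
[diet: omnivore, age: 23, class: bird]: Rejected (diet is omnivore). [diet: herbivore, age: 23, class: mammal]: Accepted (diet is herbivore). [diet: carnivore, age: 6, class: bird]: Rejected (diet is carnivore).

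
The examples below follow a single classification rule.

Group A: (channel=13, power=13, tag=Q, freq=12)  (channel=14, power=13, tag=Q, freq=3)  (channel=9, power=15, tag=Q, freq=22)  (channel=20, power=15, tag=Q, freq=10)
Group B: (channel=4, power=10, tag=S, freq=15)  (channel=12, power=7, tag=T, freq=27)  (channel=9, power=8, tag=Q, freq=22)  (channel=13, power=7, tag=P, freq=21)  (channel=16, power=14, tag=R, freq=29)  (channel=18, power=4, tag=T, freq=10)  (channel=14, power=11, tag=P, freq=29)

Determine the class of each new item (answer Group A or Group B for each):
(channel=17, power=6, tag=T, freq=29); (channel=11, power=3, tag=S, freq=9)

Group B, Group B

Every 'Group A' example satisfies: tag is Q AND power ≥ 10. None of the 'Group B' examples do.
(channel=17, power=6, tag=T, freq=29): Group B (tag is T, power = 6).
(channel=11, power=3, tag=S, freq=9): Group B (tag is S, power = 3).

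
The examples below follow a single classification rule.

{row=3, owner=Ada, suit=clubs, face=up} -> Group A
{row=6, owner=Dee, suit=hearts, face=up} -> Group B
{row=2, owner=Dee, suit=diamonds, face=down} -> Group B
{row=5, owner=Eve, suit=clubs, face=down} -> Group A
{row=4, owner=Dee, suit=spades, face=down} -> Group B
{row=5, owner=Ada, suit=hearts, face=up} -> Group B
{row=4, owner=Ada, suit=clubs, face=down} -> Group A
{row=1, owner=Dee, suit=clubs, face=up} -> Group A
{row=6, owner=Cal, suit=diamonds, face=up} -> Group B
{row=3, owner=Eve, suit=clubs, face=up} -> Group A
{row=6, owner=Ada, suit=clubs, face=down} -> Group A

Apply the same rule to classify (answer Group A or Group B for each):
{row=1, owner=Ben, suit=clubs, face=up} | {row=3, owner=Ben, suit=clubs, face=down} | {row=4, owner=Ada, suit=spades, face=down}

Group A, Group A, Group B

One predicate separates the groups cleanly: suit is clubs.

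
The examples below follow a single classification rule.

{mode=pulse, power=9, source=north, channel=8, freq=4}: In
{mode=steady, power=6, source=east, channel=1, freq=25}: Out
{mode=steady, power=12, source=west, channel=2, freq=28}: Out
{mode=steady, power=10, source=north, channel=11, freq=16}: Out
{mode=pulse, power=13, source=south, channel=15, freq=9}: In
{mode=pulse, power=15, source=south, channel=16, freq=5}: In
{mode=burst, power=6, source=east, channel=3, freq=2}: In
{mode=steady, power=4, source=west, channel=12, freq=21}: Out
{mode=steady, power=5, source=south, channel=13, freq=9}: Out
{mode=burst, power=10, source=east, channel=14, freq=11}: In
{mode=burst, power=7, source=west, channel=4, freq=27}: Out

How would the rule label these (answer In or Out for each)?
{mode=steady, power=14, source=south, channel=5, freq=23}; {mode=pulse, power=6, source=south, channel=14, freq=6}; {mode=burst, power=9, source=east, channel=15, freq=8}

The distinguishing property — power ≥ 6 AND freq ≤ 11 — holds for all the 'In' cases and none of the 'Out' cases.

Out, In, In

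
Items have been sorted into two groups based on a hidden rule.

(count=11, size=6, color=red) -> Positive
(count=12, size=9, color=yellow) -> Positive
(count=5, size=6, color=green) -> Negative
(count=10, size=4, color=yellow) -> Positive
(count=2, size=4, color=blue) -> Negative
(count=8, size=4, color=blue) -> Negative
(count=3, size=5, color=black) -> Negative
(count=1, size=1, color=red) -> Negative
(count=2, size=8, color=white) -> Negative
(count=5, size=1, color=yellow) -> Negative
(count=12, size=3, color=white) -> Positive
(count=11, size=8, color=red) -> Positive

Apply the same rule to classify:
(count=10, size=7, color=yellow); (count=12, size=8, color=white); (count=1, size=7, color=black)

Positive, Positive, Negative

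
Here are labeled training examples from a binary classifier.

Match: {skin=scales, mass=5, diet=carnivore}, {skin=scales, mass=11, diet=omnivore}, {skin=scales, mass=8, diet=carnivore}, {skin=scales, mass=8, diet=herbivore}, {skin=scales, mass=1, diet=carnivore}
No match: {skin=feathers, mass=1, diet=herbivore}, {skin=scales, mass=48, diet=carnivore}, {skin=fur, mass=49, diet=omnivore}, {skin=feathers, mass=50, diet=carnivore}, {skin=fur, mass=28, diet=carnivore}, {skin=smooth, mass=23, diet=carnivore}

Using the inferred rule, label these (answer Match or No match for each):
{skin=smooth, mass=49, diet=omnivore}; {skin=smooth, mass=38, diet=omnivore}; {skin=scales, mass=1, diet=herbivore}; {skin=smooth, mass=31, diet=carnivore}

No match, No match, Match, No match

One predicate separates the groups cleanly: skin is scales AND mass ≤ 11.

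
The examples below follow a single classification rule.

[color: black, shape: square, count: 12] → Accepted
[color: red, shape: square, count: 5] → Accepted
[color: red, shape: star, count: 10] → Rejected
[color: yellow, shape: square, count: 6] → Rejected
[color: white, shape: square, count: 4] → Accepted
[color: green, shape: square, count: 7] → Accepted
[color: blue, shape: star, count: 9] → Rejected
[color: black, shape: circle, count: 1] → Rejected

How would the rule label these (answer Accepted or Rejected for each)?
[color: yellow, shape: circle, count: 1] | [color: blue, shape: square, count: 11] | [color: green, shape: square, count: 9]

Rejected, Accepted, Accepted

Every 'Accepted' example satisfies: shape is square AND count ≠ 6. None of the 'Rejected' examples do.
[color: yellow, shape: circle, count: 1] — shape is circle, count = 1, hence Rejected. [color: blue, shape: square, count: 11] — shape is square, count = 11, hence Accepted. [color: green, shape: square, count: 9] — shape is square, count = 9, hence Accepted.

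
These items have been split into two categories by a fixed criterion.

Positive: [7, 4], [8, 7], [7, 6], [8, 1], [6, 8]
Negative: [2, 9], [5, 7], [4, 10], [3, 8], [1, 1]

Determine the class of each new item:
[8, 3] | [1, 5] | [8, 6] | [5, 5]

The common property of the 'Positive' items is: first ≥ 6. No 'Negative' item has it.
[8, 3] — first 8, hence Positive.
[1, 5] — first 1, hence Negative.
[8, 6] — first 8, hence Positive.
[5, 5] — first 5, hence Negative.

Positive, Negative, Positive, Negative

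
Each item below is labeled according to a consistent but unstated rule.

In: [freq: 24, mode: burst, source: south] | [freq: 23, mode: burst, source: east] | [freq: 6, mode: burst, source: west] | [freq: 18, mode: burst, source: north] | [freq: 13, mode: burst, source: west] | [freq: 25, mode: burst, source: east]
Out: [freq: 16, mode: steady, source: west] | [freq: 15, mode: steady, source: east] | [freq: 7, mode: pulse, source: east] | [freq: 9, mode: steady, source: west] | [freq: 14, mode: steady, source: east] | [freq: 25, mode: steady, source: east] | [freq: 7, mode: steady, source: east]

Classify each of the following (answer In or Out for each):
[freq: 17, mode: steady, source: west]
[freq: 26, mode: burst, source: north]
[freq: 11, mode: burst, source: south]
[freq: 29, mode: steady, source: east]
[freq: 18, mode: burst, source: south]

The rule appears to be: mode is burst.

Out, In, In, Out, In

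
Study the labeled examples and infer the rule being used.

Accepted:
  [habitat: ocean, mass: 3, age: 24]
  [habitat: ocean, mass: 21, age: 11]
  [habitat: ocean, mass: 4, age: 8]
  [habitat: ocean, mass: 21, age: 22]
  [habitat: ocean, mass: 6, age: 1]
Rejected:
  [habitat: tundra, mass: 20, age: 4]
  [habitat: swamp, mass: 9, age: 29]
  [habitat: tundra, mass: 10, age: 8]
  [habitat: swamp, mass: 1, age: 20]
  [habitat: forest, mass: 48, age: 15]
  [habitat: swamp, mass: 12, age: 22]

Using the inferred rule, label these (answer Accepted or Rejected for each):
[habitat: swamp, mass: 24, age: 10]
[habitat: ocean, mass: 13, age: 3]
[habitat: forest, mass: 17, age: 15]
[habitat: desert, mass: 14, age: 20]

Looking at the examples, the only property every 'Accepted' case has and every 'Rejected' case lacks is: habitat is ocean.
[habitat: swamp, mass: 24, age: 10]: habitat is swamp, does not fit → Rejected.
[habitat: ocean, mass: 13, age: 3]: habitat is ocean, qualifies → Accepted.
[habitat: forest, mass: 17, age: 15]: habitat is forest, does not fit → Rejected.
[habitat: desert, mass: 14, age: 20]: habitat is desert, does not fit → Rejected.

Rejected, Accepted, Rejected, Rejected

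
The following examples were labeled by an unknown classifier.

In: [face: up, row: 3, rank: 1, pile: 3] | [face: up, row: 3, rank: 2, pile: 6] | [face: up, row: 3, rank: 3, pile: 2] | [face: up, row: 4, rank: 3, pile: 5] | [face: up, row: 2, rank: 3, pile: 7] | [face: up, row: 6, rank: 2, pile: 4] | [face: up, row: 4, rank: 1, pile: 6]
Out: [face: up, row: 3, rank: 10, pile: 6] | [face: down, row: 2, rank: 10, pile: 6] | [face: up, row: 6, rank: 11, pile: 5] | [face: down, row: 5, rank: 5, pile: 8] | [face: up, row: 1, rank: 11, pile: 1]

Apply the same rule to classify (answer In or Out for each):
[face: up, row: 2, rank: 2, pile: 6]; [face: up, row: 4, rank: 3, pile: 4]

In, In

The common property of the 'In' items is: rank ≤ 3. No 'Out' item has it.
[face: up, row: 2, rank: 2, pile: 6]: In (rank = 2). [face: up, row: 4, rank: 3, pile: 4]: In (rank = 3).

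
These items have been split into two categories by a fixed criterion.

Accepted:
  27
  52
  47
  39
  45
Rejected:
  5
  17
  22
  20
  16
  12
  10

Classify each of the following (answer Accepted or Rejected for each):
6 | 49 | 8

Rejected, Accepted, Rejected

A rule that fits every label: at least 27 — true of each 'Accepted' example, false of each 'Rejected' one.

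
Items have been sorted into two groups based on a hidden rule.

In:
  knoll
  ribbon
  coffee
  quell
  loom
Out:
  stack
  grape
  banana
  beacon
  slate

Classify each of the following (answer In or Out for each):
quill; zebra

In, Out

Rule: has a double letter. This holds for each 'In' example and fails for each 'Out' one.
quill — 'll' doubled, hence In. zebra — no doubled letter, hence Out.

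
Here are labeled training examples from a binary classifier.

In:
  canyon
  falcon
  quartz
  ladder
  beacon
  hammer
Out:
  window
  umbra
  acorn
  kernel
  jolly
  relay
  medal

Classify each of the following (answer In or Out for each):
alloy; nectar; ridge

A rule that fits every label: even length AND contains 'a' — true of each 'In' example, false of each 'Out' one.
alloy — length 5, has 'a', hence Out.
nectar — length 6, has 'a', hence In.
ridge — length 5, no 'a', hence Out.

Out, In, Out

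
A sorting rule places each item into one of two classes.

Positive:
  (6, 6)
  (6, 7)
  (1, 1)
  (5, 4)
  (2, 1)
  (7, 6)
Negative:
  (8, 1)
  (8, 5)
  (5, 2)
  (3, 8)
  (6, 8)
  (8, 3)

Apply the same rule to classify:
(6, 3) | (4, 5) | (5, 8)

Negative, Positive, Negative

All 'Positive' examples share one property — |first − second| ≤ 1 — and every 'Negative' example lacks it.
(6, 3) → |6−3| = 3 → Negative.
(4, 5) → |4−5| = 1 → Positive.
(5, 8) → |5−8| = 3 → Negative.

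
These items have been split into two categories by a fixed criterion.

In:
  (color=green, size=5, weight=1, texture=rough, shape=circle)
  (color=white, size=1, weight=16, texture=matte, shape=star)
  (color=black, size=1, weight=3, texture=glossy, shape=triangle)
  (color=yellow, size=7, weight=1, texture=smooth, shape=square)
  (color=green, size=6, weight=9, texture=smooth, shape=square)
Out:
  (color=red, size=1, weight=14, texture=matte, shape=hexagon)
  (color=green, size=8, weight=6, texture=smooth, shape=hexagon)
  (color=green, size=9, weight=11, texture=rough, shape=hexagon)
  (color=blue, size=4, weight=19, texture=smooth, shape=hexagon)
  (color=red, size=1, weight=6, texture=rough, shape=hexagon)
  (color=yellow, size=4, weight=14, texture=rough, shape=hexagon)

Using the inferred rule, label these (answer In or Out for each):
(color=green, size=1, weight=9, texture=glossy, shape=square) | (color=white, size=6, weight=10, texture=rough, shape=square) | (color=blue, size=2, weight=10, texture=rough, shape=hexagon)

The distinguishing property — shape is not hexagon — holds for all the 'In' cases and none of the 'Out' cases.
(color=green, size=1, weight=9, texture=glossy, shape=square): shape is square — satisfies this, so In.
(color=white, size=6, weight=10, texture=rough, shape=square): shape is square — satisfies this, so In.
(color=blue, size=2, weight=10, texture=rough, shape=hexagon): shape is hexagon — doesn't qualify, so Out.

In, In, Out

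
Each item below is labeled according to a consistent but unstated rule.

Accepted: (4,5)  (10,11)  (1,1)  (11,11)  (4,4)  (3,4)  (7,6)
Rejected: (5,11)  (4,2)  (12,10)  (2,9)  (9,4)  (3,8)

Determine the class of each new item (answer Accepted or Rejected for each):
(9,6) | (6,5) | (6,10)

Rejected, Accepted, Rejected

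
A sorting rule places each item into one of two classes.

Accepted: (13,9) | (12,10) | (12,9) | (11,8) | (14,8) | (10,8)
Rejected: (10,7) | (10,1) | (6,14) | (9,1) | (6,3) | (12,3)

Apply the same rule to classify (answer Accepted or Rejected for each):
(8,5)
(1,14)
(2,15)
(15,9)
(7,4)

Rejected, Rejected, Rejected, Accepted, Rejected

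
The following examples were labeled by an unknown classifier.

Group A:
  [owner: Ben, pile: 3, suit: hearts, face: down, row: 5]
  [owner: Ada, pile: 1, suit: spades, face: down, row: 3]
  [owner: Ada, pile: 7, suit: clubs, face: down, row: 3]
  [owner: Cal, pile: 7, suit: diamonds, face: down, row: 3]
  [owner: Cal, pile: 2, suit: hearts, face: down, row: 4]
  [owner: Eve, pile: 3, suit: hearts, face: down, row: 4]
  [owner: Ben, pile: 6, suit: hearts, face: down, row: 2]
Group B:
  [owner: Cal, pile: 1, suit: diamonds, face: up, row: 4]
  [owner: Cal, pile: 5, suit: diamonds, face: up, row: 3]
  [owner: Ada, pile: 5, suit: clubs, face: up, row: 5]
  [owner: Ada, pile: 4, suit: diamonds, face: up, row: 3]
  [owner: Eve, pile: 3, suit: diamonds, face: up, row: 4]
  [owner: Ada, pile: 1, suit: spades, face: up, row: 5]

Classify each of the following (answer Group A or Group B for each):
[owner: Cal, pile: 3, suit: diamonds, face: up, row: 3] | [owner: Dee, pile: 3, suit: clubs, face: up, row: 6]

'Group A' ⟺ face is down.
[owner: Cal, pile: 3, suit: diamonds, face: up, row: 3]: face is up, fails the rule → Group B. [owner: Dee, pile: 3, suit: clubs, face: up, row: 6]: face is up, fails the rule → Group B.

Group B, Group B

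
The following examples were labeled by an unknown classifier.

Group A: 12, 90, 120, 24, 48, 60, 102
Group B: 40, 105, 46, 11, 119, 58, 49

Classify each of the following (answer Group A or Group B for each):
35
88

Group B, Group B

The rule appears to be: multiple of 6.
35: Group B (35 = 6·5 + 5). 88: Group B (88 = 6·14 + 4).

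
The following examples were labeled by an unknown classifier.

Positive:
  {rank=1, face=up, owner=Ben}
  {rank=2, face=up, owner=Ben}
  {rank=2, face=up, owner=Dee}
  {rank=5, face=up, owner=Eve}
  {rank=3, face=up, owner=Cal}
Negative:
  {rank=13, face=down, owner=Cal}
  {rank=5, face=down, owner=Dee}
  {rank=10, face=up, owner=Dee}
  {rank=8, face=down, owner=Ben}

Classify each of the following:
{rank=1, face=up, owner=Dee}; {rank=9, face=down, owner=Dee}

The pattern is that an item is 'Positive' exactly when: face is up AND rank ≤ 5.

Positive, Negative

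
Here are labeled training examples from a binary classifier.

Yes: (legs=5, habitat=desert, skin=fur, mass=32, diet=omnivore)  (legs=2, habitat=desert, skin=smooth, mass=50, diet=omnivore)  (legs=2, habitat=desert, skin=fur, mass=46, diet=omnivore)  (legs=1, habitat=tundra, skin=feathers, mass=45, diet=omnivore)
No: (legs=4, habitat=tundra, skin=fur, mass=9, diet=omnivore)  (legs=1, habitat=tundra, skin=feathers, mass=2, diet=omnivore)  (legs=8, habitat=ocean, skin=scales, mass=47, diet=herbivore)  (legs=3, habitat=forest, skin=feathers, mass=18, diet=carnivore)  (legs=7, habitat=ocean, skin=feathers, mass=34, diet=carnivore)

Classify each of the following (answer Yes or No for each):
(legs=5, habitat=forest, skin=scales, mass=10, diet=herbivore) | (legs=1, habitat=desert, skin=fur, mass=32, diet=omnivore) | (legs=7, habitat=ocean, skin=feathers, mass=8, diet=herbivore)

A rule that fits every label: diet is omnivore AND mass ≥ 18 — true of each 'Yes' example, false of each 'No' one.
(legs=5, habitat=forest, skin=scales, mass=10, diet=herbivore): diet is herbivore, mass = 10 — lacks this property, so No.
(legs=1, habitat=desert, skin=fur, mass=32, diet=omnivore): diet is omnivore, mass = 32 — meets the rule, so Yes.
(legs=7, habitat=ocean, skin=feathers, mass=8, diet=herbivore): diet is herbivore, mass = 8 — lacks this property, so No.

No, Yes, No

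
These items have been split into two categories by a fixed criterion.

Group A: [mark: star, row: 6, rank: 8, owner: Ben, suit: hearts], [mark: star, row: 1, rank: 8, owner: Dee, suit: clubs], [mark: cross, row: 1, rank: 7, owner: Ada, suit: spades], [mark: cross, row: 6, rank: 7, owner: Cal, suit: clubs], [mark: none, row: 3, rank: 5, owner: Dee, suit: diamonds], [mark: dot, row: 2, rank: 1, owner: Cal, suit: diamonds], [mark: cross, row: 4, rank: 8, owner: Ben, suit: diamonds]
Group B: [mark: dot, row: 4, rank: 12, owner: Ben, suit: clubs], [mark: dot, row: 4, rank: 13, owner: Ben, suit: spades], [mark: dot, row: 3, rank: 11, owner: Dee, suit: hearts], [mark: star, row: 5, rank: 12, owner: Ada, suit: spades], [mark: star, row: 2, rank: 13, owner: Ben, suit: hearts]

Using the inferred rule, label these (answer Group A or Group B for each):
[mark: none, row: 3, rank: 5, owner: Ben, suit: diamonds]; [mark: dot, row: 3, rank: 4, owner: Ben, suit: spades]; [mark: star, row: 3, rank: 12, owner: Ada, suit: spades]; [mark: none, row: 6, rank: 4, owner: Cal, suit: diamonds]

Group A, Group A, Group B, Group A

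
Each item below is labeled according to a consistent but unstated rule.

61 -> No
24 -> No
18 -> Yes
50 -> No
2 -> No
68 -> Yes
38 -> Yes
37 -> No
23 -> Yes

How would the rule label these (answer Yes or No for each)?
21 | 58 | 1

No, Yes, No

The common property of the 'Yes' items is: ≡ 3 (mod 5). No 'No' item has it.
No: 21, since 21 mod 5 = 1. Yes: 58, since 58 mod 5 = 3. No: 1, since 1 mod 5 = 1.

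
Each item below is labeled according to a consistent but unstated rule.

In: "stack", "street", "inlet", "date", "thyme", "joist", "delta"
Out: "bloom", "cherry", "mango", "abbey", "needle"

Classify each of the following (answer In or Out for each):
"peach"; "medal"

Out, Out

Looking at the examples, the only property every 'In' case has and every 'Out' case lacks is: contains 't'.
"peach" — no 't', hence Out.
"medal" — no 't', hence Out.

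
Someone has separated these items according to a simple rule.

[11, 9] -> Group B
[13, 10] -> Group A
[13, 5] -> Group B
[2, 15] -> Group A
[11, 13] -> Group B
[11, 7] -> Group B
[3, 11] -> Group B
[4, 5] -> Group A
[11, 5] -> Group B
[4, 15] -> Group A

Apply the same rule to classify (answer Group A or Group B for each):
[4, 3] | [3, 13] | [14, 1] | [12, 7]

Group A, Group B, Group A, Group A

One predicate separates the groups cleanly: sum is odd.
[4, 3]: 4+3 = 7, checks out → Group A.
[3, 13]: 3+13 = 16, does not pass → Group B.
[14, 1]: 14+1 = 15, checks out → Group A.
[12, 7]: 12+7 = 19, checks out → Group A.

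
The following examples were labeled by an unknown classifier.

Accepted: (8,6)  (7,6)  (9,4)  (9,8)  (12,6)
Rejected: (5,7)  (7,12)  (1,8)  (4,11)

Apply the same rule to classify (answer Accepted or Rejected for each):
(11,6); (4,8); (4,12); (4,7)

Accepted, Rejected, Rejected, Rejected

The distinguishing property — first > second — holds for all the 'Accepted' cases and none of the 'Rejected' cases.
Accepted: (11,6), since 11 > 6.
Rejected: (4,8), since 4 < 8.
Rejected: (4,12), since 4 < 12.
Rejected: (4,7), since 4 < 7.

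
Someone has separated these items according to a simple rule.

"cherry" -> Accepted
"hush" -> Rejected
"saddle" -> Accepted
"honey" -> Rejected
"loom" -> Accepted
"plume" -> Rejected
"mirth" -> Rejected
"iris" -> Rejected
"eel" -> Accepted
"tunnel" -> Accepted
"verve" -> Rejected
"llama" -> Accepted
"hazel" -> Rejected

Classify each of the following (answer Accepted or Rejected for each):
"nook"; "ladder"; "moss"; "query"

The distinguishing property — has a double letter — holds for all the 'Accepted' cases and none of the 'Rejected' cases.
"nook": Accepted ('oo' doubled). "ladder": Accepted ('dd' doubled). "moss": Accepted ('ss' doubled). "query": Rejected (no doubled letter).

Accepted, Accepted, Accepted, Rejected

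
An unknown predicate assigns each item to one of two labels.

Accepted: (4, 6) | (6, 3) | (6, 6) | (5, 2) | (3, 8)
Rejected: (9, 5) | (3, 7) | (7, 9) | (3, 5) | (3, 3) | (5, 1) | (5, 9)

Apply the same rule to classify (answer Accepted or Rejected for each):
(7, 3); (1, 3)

Rejected, Rejected

A rule that fits every label: product is even — true of each 'Accepted' example, false of each 'Rejected' one.
(7, 3): 7·3 = 21 — does not satisfy this, so Rejected. (1, 3): 1·3 = 3 — does not satisfy this, so Rejected.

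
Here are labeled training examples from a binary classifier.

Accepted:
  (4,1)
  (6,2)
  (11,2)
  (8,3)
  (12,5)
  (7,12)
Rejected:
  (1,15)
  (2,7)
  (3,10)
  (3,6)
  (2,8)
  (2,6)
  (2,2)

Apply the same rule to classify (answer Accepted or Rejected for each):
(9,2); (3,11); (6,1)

Accepted, Rejected, Accepted

The simplest hypothesis consistent with all the labels is: first ≥ 4.
(9,2) — first 9, hence Accepted. (3,11) — first 3, hence Rejected. (6,1) — first 6, hence Accepted.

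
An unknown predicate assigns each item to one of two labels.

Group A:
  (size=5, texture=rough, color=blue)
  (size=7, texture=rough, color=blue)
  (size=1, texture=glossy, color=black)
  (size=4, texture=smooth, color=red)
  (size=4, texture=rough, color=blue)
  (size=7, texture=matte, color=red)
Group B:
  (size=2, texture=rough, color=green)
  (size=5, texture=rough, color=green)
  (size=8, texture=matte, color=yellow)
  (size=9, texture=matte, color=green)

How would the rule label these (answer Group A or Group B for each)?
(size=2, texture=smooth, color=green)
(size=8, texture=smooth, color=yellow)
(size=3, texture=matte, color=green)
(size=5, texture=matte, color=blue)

The distinguishing property — color is not green AND size ≤ 7 — holds for all the 'Group A' cases and none of the 'Group B' cases.

Group B, Group B, Group B, Group A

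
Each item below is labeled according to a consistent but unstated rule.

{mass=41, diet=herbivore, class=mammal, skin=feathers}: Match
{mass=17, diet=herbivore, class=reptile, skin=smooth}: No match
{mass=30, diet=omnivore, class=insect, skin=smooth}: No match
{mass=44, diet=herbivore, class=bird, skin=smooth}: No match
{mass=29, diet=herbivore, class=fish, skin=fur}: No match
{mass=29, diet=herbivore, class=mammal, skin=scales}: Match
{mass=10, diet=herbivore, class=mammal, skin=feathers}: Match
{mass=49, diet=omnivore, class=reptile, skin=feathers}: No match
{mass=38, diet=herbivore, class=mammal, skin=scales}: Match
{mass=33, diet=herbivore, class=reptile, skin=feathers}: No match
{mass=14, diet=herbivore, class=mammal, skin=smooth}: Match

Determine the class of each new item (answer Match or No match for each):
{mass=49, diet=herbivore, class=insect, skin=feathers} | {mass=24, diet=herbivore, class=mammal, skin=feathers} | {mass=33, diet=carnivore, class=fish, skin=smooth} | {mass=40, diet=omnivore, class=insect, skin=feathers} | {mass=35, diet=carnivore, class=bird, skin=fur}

No match, Match, No match, No match, No match

The common property of the 'Match' items is: class is mammal. No 'No match' item has it.
{mass=49, diet=herbivore, class=insect, skin=feathers}: class is insect, does not fit → No match. {mass=24, diet=herbivore, class=mammal, skin=feathers}: class is mammal, matches → Match. {mass=33, diet=carnivore, class=fish, skin=smooth}: class is fish, does not fit → No match. {mass=40, diet=omnivore, class=insect, skin=feathers}: class is insect, does not fit → No match. {mass=35, diet=carnivore, class=bird, skin=fur}: class is bird, does not fit → No match.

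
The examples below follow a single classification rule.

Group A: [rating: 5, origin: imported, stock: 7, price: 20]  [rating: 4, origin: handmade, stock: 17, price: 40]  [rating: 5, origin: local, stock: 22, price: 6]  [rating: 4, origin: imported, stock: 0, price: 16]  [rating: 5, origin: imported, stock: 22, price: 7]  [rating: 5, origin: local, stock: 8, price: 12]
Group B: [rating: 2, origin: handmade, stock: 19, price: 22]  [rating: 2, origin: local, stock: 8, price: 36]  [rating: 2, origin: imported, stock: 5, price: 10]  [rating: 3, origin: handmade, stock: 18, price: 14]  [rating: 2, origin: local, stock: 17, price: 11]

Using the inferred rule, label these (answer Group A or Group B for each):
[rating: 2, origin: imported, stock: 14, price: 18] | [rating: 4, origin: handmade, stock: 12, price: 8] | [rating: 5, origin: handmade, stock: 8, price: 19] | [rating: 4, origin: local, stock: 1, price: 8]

Group B, Group A, Group A, Group A

All 'Group A' examples share one property — rating ≥ 4 — and every 'Group B' example lacks it.
[rating: 2, origin: imported, stock: 14, price: 18] — rating = 2, hence Group B.
[rating: 4, origin: handmade, stock: 12, price: 8] — rating = 4, hence Group A.
[rating: 5, origin: handmade, stock: 8, price: 19] — rating = 5, hence Group A.
[rating: 4, origin: local, stock: 1, price: 8] — rating = 4, hence Group A.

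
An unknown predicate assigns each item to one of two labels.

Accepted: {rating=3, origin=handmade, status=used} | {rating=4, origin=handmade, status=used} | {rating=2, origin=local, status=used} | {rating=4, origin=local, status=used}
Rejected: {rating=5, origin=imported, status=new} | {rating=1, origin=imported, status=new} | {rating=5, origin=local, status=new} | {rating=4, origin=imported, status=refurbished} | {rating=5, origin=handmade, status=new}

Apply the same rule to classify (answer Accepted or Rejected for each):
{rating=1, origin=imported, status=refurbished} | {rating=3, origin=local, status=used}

Rejected, Accepted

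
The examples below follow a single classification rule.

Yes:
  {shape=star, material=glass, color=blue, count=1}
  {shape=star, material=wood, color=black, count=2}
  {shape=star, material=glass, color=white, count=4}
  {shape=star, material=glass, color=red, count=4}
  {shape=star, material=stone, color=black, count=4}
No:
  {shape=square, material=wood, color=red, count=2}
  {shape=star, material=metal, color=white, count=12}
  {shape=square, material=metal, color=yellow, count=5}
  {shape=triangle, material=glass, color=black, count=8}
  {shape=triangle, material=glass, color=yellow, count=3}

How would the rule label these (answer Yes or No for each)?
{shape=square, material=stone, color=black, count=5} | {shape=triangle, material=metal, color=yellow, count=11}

No, No

'Yes' ⟺ shape is star AND count ≤ 4.
No: {shape=square, material=stone, color=black, count=5}, since shape is square, count = 5. No: {shape=triangle, material=metal, color=yellow, count=11}, since shape is triangle, count = 11.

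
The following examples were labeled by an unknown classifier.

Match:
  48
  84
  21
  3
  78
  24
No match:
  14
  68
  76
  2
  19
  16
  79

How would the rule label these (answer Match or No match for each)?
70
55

The simplest hypothesis consistent with all the labels is: multiple of 3.
70: 70 = 3·23 + 1 — does not satisfy this, so No match.
55: 55 = 3·18 + 1 — does not satisfy this, so No match.

No match, No match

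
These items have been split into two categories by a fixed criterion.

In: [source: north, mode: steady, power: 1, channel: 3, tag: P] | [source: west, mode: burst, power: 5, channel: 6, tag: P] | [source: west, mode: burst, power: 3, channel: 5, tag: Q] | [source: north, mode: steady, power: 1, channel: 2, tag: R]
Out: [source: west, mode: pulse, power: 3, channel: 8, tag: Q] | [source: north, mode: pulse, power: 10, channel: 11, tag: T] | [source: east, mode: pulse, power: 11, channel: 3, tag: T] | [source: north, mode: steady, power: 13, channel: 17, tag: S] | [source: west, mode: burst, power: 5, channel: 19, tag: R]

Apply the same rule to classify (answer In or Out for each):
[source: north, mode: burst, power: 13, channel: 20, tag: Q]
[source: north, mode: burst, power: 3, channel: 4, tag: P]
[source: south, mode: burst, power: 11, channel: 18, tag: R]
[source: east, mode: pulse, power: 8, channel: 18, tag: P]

Out, In, Out, Out

The simplest hypothesis consistent with all the labels is: channel ≤ 6 AND power ≤ 5.
[source: north, mode: burst, power: 13, channel: 20, tag: Q]: channel = 20, power = 13, doesn't match → Out.
[source: north, mode: burst, power: 3, channel: 4, tag: P]: channel = 4, power = 3, matches → In.
[source: south, mode: burst, power: 11, channel: 18, tag: R]: channel = 18, power = 11, doesn't match → Out.
[source: east, mode: pulse, power: 8, channel: 18, tag: P]: channel = 18, power = 8, doesn't match → Out.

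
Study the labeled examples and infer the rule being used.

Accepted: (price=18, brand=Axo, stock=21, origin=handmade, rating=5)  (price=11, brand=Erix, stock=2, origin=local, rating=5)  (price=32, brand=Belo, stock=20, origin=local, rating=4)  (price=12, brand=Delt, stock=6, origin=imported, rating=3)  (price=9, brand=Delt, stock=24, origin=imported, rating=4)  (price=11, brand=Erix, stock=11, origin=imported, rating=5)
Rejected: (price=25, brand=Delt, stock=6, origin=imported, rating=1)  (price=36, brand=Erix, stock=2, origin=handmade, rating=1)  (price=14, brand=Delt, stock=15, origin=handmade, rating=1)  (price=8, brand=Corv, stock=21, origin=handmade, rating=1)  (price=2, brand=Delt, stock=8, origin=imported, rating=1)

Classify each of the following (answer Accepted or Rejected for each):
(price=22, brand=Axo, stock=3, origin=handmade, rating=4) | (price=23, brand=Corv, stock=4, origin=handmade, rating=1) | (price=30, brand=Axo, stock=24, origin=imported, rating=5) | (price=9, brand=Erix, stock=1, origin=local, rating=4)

One predicate separates the groups cleanly: rating ≥ 3.
(price=22, brand=Axo, stock=3, origin=handmade, rating=4): rating = 4 — fits, so Accepted. (price=23, brand=Corv, stock=4, origin=handmade, rating=1): rating = 1 — fails this test, so Rejected. (price=30, brand=Axo, stock=24, origin=imported, rating=5): rating = 5 — fits, so Accepted. (price=9, brand=Erix, stock=1, origin=local, rating=4): rating = 4 — fits, so Accepted.

Accepted, Rejected, Accepted, Accepted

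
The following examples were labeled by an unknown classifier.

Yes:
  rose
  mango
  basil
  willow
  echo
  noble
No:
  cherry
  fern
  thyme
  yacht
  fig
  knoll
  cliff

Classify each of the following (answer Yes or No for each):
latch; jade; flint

No, Yes, No

'Yes' ⟺ has ≥ 2 vowels.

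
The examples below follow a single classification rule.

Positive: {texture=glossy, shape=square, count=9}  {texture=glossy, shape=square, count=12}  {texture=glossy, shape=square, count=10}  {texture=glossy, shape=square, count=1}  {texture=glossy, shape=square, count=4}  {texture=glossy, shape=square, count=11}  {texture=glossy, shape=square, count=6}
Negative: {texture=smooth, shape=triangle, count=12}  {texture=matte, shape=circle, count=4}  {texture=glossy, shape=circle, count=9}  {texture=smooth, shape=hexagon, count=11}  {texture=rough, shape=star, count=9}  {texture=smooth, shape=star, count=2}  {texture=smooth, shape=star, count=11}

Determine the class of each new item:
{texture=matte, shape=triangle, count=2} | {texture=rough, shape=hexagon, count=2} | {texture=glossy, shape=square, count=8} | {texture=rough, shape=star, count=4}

The rule appears to be: shape is square.
Negative: {texture=matte, shape=triangle, count=2}, since shape is triangle.
Negative: {texture=rough, shape=hexagon, count=2}, since shape is hexagon.
Positive: {texture=glossy, shape=square, count=8}, since shape is square.
Negative: {texture=rough, shape=star, count=4}, since shape is star.

Negative, Negative, Positive, Negative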